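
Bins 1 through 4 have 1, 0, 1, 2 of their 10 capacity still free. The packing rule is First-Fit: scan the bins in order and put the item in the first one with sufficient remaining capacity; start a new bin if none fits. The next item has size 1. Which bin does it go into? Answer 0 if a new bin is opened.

Bins with room: bin 1 (1), bin 3 (1), bin 4 (2).
The first with room is bin 1.

1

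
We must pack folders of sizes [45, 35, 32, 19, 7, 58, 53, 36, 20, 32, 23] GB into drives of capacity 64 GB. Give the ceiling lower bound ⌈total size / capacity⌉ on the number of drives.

Total size = 45 + 35 + 32 + 19 + 7 + 58 + 53 + 36 + 20 + 32 + 23 = 360 GB.
⌈360 / 64⌉ = 6.

6 drives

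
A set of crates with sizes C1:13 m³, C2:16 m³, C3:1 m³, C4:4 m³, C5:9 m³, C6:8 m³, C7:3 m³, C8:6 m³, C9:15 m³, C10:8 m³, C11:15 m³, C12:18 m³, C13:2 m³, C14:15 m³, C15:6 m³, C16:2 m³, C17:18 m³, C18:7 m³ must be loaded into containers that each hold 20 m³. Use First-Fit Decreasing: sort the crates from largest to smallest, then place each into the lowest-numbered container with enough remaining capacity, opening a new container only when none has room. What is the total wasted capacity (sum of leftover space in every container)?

14

Sorted descending: 18, 18, 16, 15, 15, 15, 13, 9, 8, 8, 7, 6, 6, 4, 3, 2, 2, 1.
container 1: place 18 m³, 2 m³ left
container 2: place 18 m³, 2 m³ left
container 3: place 16 m³, 4 m³ left
container 4: place 15 m³, 5 m³ left
container 5: place 15 m³, 5 m³ left
container 6: place 15 m³, 5 m³ left
container 7: place 13 m³, 7 m³ left
container 8: place 9 m³, 11 m³ left
container 8: place 8 m³, 3 m³ left
container 9: place 8 m³, 12 m³ left
container 7: place 7 m³, 0 m³ left
container 9: place 6 m³, 6 m³ left
container 9: place 6 m³, 0 m³ left
container 3: place 4 m³, 0 m³ left
container 4: place 3 m³, 2 m³ left
container 1: place 2 m³, 0 m³ left
container 2: place 2 m³, 0 m³ left
container 4: place 1 m³, 1 m³ left
9 containers × 20 m³ = 180 m³; used 166 m³; unused 14 m³.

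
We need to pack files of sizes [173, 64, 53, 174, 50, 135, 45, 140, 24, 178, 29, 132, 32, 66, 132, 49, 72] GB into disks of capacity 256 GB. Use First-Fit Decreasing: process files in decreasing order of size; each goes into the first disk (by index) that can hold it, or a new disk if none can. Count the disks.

7

Sorted descending: 178, 174, 173, 140, 135, 132, 132, 72, 66, 64, 53, 50, 49, 45, 32, 29, 24.
disk 1: place 178 GB, 78 GB left
disk 2: place 174 GB, 82 GB left
disk 3: place 173 GB, 83 GB left
disk 4: place 140 GB, 116 GB left
disk 5: place 135 GB, 121 GB left
disk 6: place 132 GB, 124 GB left
disk 7: place 132 GB, 124 GB left
disk 1: place 72 GB, 6 GB left
disk 2: place 66 GB, 16 GB left
disk 3: place 64 GB, 19 GB left
disk 4: place 53 GB, 63 GB left
disk 4: place 50 GB, 13 GB left
disk 5: place 49 GB, 72 GB left
disk 5: place 45 GB, 27 GB left
disk 6: place 32 GB, 92 GB left
disk 6: place 29 GB, 63 GB left
disk 5: place 24 GB, 3 GB left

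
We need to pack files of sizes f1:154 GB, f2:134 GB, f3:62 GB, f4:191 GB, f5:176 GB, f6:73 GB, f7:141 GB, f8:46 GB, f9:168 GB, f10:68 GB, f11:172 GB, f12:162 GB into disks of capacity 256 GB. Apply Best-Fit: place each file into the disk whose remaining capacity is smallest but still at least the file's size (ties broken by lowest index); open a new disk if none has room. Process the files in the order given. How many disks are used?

disk 1: place f1 (154 GB), 102 GB left
disk 2: place f2 (134 GB), 122 GB left
disk 1: place f3 (62 GB), 40 GB left
disk 3: place f4 (191 GB), 65 GB left
disk 4: place f5 (176 GB), 80 GB left
disk 4: place f6 (73 GB), 7 GB left
disk 5: place f7 (141 GB), 115 GB left
disk 3: place f8 (46 GB), 19 GB left
disk 6: place f9 (168 GB), 88 GB left
disk 6: place f10 (68 GB), 20 GB left
disk 7: place f11 (172 GB), 84 GB left
disk 8: place f12 (162 GB), 94 GB left

8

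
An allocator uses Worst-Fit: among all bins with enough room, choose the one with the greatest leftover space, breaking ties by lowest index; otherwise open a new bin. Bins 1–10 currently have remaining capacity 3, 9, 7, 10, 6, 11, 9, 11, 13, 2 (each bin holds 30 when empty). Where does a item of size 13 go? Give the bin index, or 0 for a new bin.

9

Bins with room: bin 9 (13).
Most room is bin 9 with 13 free.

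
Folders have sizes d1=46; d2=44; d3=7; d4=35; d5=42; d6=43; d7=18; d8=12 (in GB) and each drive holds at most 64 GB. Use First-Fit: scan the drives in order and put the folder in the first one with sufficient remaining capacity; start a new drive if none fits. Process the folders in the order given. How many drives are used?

5

Put d1 (46 GB) in drive 1; 18 GB remain.
Put d2 (44 GB) in drive 2; 20 GB remain.
Put d3 (7 GB) in drive 1; 11 GB remain.
Put d4 (35 GB) in drive 3; 29 GB remain.
Put d5 (42 GB) in drive 4; 22 GB remain.
Put d6 (43 GB) in drive 5; 21 GB remain.
Put d7 (18 GB) in drive 2; 2 GB remain.
Put d8 (12 GB) in drive 3; 17 GB remain.
Final drives: [46,7] [44,18] [35,12] [42] [43].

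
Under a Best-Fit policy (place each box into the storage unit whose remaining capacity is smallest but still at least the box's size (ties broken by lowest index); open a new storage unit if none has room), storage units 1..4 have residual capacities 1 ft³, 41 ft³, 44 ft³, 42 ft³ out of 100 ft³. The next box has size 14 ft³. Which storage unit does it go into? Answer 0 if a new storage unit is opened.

Storage units with room: storage unit 2 (41 ft³), storage unit 3 (44 ft³), storage unit 4 (42 ft³).
Tightest fit is storage unit 2 with 41 ft³ free.

2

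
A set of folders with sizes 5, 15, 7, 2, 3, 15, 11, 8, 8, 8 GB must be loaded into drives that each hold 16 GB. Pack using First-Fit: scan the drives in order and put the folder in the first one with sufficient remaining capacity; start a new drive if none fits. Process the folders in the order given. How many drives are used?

Put 5 GB in drive 1; 11 GB remain.
Put 15 GB in drive 2; 1 GB remain.
Put 7 GB in drive 1; 4 GB remain.
Put 2 GB in drive 1; 2 GB remain.
Put 3 GB in drive 3; 13 GB remain.
Put 15 GB in drive 4; 1 GB remain.
Put 11 GB in drive 3; 2 GB remain.
Put 8 GB in drive 5; 8 GB remain.
Put 8 GB in drive 5; 0 GB remain.
Put 8 GB in drive 6; 8 GB remain.

6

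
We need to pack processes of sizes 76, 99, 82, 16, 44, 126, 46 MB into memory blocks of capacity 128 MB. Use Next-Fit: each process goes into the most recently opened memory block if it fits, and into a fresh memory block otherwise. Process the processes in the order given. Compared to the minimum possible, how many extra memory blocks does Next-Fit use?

Next-Fit: [76] [99] [82,16] [44] [126] [46] → 6 memory blocks.
Total size 489 MB; any packing needs at least ⌈489/128⌉ = 4 memory blocks.
An optimal packing achieves that bound: [126] [99,16] [82,46] [76,44] → 4 memory blocks.
Excess: 6 − 4 = 2.

2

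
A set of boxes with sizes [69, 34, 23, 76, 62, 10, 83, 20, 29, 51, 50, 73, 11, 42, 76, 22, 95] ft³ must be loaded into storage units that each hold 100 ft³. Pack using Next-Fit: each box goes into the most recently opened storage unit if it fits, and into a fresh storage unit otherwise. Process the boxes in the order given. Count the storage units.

69 ft³ → storage unit 1 (remaining 31 ft³)
34 ft³ → storage unit 2 (remaining 66 ft³)
23 ft³ → storage unit 2 (remaining 43 ft³)
76 ft³ → storage unit 3 (remaining 24 ft³)
62 ft³ → storage unit 4 (remaining 38 ft³)
10 ft³ → storage unit 4 (remaining 28 ft³)
83 ft³ → storage unit 5 (remaining 17 ft³)
20 ft³ → storage unit 6 (remaining 80 ft³)
29 ft³ → storage unit 6 (remaining 51 ft³)
51 ft³ → storage unit 6 (remaining 0 ft³)
50 ft³ → storage unit 7 (remaining 50 ft³)
73 ft³ → storage unit 8 (remaining 27 ft³)
11 ft³ → storage unit 8 (remaining 16 ft³)
42 ft³ → storage unit 9 (remaining 58 ft³)
76 ft³ → storage unit 10 (remaining 24 ft³)
22 ft³ → storage unit 10 (remaining 2 ft³)
95 ft³ → storage unit 11 (remaining 5 ft³)

11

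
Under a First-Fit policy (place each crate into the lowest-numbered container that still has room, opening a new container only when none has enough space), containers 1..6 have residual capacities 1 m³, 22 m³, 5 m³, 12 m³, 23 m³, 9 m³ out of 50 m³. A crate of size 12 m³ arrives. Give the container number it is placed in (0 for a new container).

Containers with room: container 2 (22 m³), container 4 (12 m³), container 5 (23 m³).
The first with room is container 2.

2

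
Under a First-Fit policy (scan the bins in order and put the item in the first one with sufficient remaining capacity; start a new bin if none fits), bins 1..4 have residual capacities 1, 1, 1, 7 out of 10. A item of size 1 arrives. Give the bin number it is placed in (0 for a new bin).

1

Bins with room: bin 1 (1), bin 2 (1), bin 3 (1), bin 4 (7).
The first with room is bin 1.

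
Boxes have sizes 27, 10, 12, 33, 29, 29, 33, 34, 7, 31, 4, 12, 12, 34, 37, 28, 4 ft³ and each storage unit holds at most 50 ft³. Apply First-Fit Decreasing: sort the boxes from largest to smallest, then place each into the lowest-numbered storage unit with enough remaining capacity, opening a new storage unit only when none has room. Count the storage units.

Sorted descending: 37, 34, 34, 33, 33, 31, 29, 29, 28, 27, 12, 12, 12, 10, 7, 4, 4.
storage unit 1: place 37 ft³, 13 ft³ left
storage unit 2: place 34 ft³, 16 ft³ left
storage unit 3: place 34 ft³, 16 ft³ left
storage unit 4: place 33 ft³, 17 ft³ left
storage unit 5: place 33 ft³, 17 ft³ left
storage unit 6: place 31 ft³, 19 ft³ left
storage unit 7: place 29 ft³, 21 ft³ left
storage unit 8: place 29 ft³, 21 ft³ left
storage unit 9: place 28 ft³, 22 ft³ left
storage unit 10: place 27 ft³, 23 ft³ left
storage unit 1: place 12 ft³, 1 ft³ left
storage unit 2: place 12 ft³, 4 ft³ left
storage unit 3: place 12 ft³, 4 ft³ left
storage unit 4: place 10 ft³, 7 ft³ left
storage unit 4: place 7 ft³, 0 ft³ left
storage unit 2: place 4 ft³, 0 ft³ left
storage unit 3: place 4 ft³, 0 ft³ left
Final storage units: [37,12] [34,12,4] [34,12,4] [33,10,7] [33] [31] [29] [29] [28] [27].

10 storage units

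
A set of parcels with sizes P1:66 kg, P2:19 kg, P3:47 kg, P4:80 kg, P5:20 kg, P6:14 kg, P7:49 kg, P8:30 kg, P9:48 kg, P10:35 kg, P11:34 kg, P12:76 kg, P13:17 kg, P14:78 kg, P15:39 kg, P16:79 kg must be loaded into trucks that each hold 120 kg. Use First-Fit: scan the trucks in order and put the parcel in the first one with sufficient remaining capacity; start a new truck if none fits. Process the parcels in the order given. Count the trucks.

7

Put P1 (66 kg) in truck 1; 54 kg remain.
Put P2 (19 kg) in truck 1; 35 kg remain.
Put P3 (47 kg) in truck 2; 73 kg remain.
Put P4 (80 kg) in truck 3; 40 kg remain.
Put P5 (20 kg) in truck 1; 15 kg remain.
Put P6 (14 kg) in truck 1; 1 kg remain.
Put P7 (49 kg) in truck 2; 24 kg remain.
Put P8 (30 kg) in truck 3; 10 kg remain.
Put P9 (48 kg) in truck 4; 72 kg remain.
Put P10 (35 kg) in truck 4; 37 kg remain.
Put P11 (34 kg) in truck 4; 3 kg remain.
Put P12 (76 kg) in truck 5; 44 kg remain.
Put P13 (17 kg) in truck 2; 7 kg remain.
Put P14 (78 kg) in truck 6; 42 kg remain.
Put P15 (39 kg) in truck 5; 5 kg remain.
Put P16 (79 kg) in truck 7; 41 kg remain.
Final trucks: [66,19,20,14] [47,49,17] [80,30] [48,35,34] [76,39] [78] [79].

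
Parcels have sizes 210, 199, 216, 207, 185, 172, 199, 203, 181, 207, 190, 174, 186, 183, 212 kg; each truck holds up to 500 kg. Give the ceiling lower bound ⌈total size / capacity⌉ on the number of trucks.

6

Total size = 210 + 199 + 216 + 207 + 185 + 172 + 199 + 203 + 181 + 207 + 190 + 174 + 186 + 183 + 212 = 2924 kg.
⌈2924 / 500⌉ = 6.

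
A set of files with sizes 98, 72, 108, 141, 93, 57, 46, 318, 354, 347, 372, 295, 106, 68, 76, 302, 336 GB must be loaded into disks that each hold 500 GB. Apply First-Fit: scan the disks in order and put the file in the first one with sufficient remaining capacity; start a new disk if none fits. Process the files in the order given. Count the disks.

98 GB → disk 1 (remaining 402 GB)
72 GB → disk 1 (remaining 330 GB)
108 GB → disk 1 (remaining 222 GB)
141 GB → disk 1 (remaining 81 GB)
93 GB → disk 2 (remaining 407 GB)
57 GB → disk 1 (remaining 24 GB)
46 GB → disk 2 (remaining 361 GB)
318 GB → disk 2 (remaining 43 GB)
354 GB → disk 3 (remaining 146 GB)
347 GB → disk 4 (remaining 153 GB)
372 GB → disk 5 (remaining 128 GB)
295 GB → disk 6 (remaining 205 GB)
106 GB → disk 3 (remaining 40 GB)
68 GB → disk 4 (remaining 85 GB)
76 GB → disk 4 (remaining 9 GB)
302 GB → disk 7 (remaining 198 GB)
336 GB → disk 8 (remaining 164 GB)

8 disks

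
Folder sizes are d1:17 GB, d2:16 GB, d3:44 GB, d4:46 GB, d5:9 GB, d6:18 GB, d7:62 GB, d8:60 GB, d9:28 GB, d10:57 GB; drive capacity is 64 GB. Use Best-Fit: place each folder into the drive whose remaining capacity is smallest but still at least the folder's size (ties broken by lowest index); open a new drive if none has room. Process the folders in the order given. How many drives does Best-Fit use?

Put d1 (17 GB) in drive 1; 47 GB remain.
Put d2 (16 GB) in drive 1; 31 GB remain.
Put d3 (44 GB) in drive 2; 20 GB remain.
Put d4 (46 GB) in drive 3; 18 GB remain.
Put d5 (9 GB) in drive 3; 9 GB remain.
Put d6 (18 GB) in drive 2; 2 GB remain.
Put d7 (62 GB) in drive 4; 2 GB remain.
Put d8 (60 GB) in drive 5; 4 GB remain.
Put d9 (28 GB) in drive 1; 3 GB remain.
Put d10 (57 GB) in drive 6; 7 GB remain.
Final drives: [17,16,28] [44,18] [46,9] [62] [60] [57].

6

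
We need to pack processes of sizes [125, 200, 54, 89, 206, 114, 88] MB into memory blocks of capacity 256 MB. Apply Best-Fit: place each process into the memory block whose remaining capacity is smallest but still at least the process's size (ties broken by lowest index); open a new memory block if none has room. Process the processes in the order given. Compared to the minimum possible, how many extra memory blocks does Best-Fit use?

0

Best-Fit: [125,89] [200,54] [206] [114,88] → 4 memory blocks.
Total size 876 MB; any packing needs at least ⌈876/256⌉ = 4 memory blocks.
So 4 is already optimal.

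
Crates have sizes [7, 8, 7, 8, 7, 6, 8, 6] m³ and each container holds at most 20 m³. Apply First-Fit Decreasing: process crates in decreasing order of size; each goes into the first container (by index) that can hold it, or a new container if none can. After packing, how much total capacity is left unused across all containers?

23

Sorted descending: 8, 8, 8, 7, 7, 7, 6, 6.
Put 8 m³ in container 1; 12 m³ remain.
Put 8 m³ in container 1; 4 m³ remain.
Put 8 m³ in container 2; 12 m³ remain.
Put 7 m³ in container 2; 5 m³ remain.
Put 7 m³ in container 3; 13 m³ remain.
Put 7 m³ in container 3; 6 m³ remain.
Put 6 m³ in container 3; 0 m³ remain.
Put 6 m³ in container 4; 14 m³ remain.
4 containers × 20 m³ = 80 m³; used 57 m³; unused 23 m³.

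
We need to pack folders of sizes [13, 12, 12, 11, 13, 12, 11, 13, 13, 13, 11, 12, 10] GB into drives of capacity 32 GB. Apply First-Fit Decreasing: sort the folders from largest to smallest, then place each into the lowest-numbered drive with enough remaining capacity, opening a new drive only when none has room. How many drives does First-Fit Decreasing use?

Sorted descending: 13, 13, 13, 13, 13, 12, 12, 12, 12, 11, 11, 11, 10.
13 GB → drive 1 (remaining 19 GB)
13 GB → drive 1 (remaining 6 GB)
13 GB → drive 2 (remaining 19 GB)
13 GB → drive 2 (remaining 6 GB)
13 GB → drive 3 (remaining 19 GB)
12 GB → drive 3 (remaining 7 GB)
12 GB → drive 4 (remaining 20 GB)
12 GB → drive 4 (remaining 8 GB)
12 GB → drive 5 (remaining 20 GB)
11 GB → drive 5 (remaining 9 GB)
11 GB → drive 6 (remaining 21 GB)
11 GB → drive 6 (remaining 10 GB)
10 GB → drive 6 (remaining 0 GB)
Final drives: [13,13] [13,13] [13,12] [12,12] [12,11] [11,11,10].

6 drives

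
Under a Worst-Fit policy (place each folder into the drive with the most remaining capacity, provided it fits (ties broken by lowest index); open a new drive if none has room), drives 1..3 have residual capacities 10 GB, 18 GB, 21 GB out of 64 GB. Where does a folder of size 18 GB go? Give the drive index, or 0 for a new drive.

Drives with room: drive 2 (18 GB), drive 3 (21 GB).
Most room is drive 3 with 21 GB free.

3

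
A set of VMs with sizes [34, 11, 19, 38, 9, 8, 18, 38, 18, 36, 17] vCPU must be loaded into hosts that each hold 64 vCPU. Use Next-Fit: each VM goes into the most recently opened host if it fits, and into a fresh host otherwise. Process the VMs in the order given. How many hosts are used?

host 1: place 34 vCPU, 30 vCPU left
host 1: place 11 vCPU, 19 vCPU left
host 1: place 19 vCPU, 0 vCPU left
host 2: place 38 vCPU, 26 vCPU left
host 2: place 9 vCPU, 17 vCPU left
host 2: place 8 vCPU, 9 vCPU left
host 3: place 18 vCPU, 46 vCPU left
host 3: place 38 vCPU, 8 vCPU left
host 4: place 18 vCPU, 46 vCPU left
host 4: place 36 vCPU, 10 vCPU left
host 5: place 17 vCPU, 47 vCPU left

5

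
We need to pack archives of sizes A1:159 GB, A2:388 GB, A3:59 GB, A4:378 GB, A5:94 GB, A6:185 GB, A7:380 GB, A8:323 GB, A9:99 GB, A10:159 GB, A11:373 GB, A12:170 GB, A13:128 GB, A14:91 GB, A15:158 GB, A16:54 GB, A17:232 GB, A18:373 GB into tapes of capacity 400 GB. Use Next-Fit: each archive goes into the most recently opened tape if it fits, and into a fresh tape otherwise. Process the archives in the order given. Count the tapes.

tape 1: place A1 (159 GB), 241 GB left
tape 2: place A2 (388 GB), 12 GB left
tape 3: place A3 (59 GB), 341 GB left
tape 4: place A4 (378 GB), 22 GB left
tape 5: place A5 (94 GB), 306 GB left
tape 5: place A6 (185 GB), 121 GB left
tape 6: place A7 (380 GB), 20 GB left
tape 7: place A8 (323 GB), 77 GB left
tape 8: place A9 (99 GB), 301 GB left
tape 8: place A10 (159 GB), 142 GB left
tape 9: place A11 (373 GB), 27 GB left
tape 10: place A12 (170 GB), 230 GB left
tape 10: place A13 (128 GB), 102 GB left
tape 10: place A14 (91 GB), 11 GB left
tape 11: place A15 (158 GB), 242 GB left
tape 11: place A16 (54 GB), 188 GB left
tape 12: place A17 (232 GB), 168 GB left
tape 13: place A18 (373 GB), 27 GB left
Final tapes: [159] [388] [59] [378] [94,185] [380] [323] [99,159] [373] [170,128,91] [158,54] [232] [373].

13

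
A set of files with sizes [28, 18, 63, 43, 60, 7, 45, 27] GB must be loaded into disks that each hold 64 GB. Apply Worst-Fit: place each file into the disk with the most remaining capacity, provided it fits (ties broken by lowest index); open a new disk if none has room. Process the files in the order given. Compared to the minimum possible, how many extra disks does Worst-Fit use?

1

Worst-Fit: [28,18] [63] [43,7] [60] [45] [27] → 6 disks.
Total size 291 GB; any packing needs at least ⌈291/64⌉ = 5 disks.
An optimal packing achieves that bound: [63] [60] [45,18] [43,7] [28,27] → 5 disks.
Excess: 6 − 5 = 1.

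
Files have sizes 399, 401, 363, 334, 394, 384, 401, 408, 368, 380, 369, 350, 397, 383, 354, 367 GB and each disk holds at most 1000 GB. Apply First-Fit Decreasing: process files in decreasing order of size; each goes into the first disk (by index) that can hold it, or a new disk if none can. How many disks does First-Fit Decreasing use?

8

Sorted descending: 408, 401, 401, 399, 397, 394, 384, 383, 380, 369, 368, 367, 363, 354, 350, 334.
disk 1: place 408 GB, 592 GB left
disk 1: place 401 GB, 191 GB left
disk 2: place 401 GB, 599 GB left
disk 2: place 399 GB, 200 GB left
disk 3: place 397 GB, 603 GB left
disk 3: place 394 GB, 209 GB left
disk 4: place 384 GB, 616 GB left
disk 4: place 383 GB, 233 GB left
disk 5: place 380 GB, 620 GB left
disk 5: place 369 GB, 251 GB left
disk 6: place 368 GB, 632 GB left
disk 6: place 367 GB, 265 GB left
disk 7: place 363 GB, 637 GB left
disk 7: place 354 GB, 283 GB left
disk 8: place 350 GB, 650 GB left
disk 8: place 334 GB, 316 GB left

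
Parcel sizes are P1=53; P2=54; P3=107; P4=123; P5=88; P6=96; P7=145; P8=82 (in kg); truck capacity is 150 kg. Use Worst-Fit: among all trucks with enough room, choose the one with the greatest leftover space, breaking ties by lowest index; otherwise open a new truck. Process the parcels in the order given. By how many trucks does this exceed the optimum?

Worst-Fit: [53,54] [107] [123] [88] [96] [145] [82] → 7 trucks.
6 parcels exceed 75 kg (half the capacity), and no two of those can share a truck, so at least 6 trucks are needed.
An optimal packing achieves that bound: [145] [123] [107] [96,54] [88,53] [82] → 6 trucks.
Excess: 7 − 6 = 1.

1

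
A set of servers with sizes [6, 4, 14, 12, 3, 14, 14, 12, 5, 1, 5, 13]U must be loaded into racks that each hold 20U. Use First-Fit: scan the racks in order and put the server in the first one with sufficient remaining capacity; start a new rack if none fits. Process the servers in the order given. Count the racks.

rack 1: place 6U, 14U left
rack 1: place 4U, 10U left
rack 2: place 14U, 6U left
rack 3: place 12U, 8U left
rack 1: place 3U, 7U left
rack 4: place 14U, 6U left
rack 5: place 14U, 6U left
rack 6: place 12U, 8U left
rack 1: place 5U, 2U left
rack 1: place 1U, 1U left
rack 2: place 5U, 1U left
rack 7: place 13U, 7U left
Final racks: [6,4,3,5,1] [14,5] [12] [14] [14] [12] [13].

7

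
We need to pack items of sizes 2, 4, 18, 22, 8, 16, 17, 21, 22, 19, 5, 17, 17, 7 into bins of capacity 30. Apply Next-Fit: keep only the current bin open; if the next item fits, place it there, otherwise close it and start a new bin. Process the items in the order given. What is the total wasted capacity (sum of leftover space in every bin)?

Put 2 in bin 1; 28 remain.
Put 4 in bin 1; 24 remain.
Put 18 in bin 1; 6 remain.
Put 22 in bin 2; 8 remain.
Put 8 in bin 2; 0 remain.
Put 16 in bin 3; 14 remain.
Put 17 in bin 4; 13 remain.
Put 21 in bin 5; 9 remain.
Put 22 in bin 6; 8 remain.
Put 19 in bin 7; 11 remain.
Put 5 in bin 7; 6 remain.
Put 17 in bin 8; 13 remain.
Put 17 in bin 9; 13 remain.
Put 7 in bin 9; 6 remain.
9 bins × 30 = 270; used 195; unused 75.

75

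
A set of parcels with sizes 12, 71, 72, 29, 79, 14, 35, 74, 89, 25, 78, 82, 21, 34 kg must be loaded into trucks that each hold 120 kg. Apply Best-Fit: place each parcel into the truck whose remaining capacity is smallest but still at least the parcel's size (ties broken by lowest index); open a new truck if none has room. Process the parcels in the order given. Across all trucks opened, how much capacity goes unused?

125

Put 12 kg in truck 1; 108 kg remain.
Put 71 kg in truck 1; 37 kg remain.
Put 72 kg in truck 2; 48 kg remain.
Put 29 kg in truck 1; 8 kg remain.
Put 79 kg in truck 3; 41 kg remain.
Put 14 kg in truck 3; 27 kg remain.
Put 35 kg in truck 2; 13 kg remain.
Put 74 kg in truck 4; 46 kg remain.
Put 89 kg in truck 5; 31 kg remain.
Put 25 kg in truck 3; 2 kg remain.
Put 78 kg in truck 6; 42 kg remain.
Put 82 kg in truck 7; 38 kg remain.
Put 21 kg in truck 5; 10 kg remain.
Put 34 kg in truck 7; 4 kg remain.
7 trucks × 120 kg = 840 kg; used 715 kg; unused 125 kg.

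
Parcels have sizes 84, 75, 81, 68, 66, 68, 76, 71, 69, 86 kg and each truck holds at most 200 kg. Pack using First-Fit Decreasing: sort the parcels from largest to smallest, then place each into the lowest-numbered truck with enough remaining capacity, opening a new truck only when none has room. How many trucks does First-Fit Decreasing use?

5

Sorted descending: 86, 84, 81, 76, 75, 71, 69, 68, 68, 66.
truck 1: place 86 kg, 114 kg left
truck 1: place 84 kg, 30 kg left
truck 2: place 81 kg, 119 kg left
truck 2: place 76 kg, 43 kg left
truck 3: place 75 kg, 125 kg left
truck 3: place 71 kg, 54 kg left
truck 4: place 69 kg, 131 kg left
truck 4: place 68 kg, 63 kg left
truck 5: place 68 kg, 132 kg left
truck 5: place 66 kg, 66 kg left
Final trucks: [86,84] [81,76] [75,71] [69,68] [68,66].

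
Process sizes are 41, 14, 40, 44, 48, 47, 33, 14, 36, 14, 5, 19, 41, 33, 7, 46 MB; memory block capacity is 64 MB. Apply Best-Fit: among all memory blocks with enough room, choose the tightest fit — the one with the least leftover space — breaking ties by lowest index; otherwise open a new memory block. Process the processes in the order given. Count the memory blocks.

10 memory blocks

Put 41 MB in memory block 1; 23 MB remain.
Put 14 MB in memory block 1; 9 MB remain.
Put 40 MB in memory block 2; 24 MB remain.
Put 44 MB in memory block 3; 20 MB remain.
Put 48 MB in memory block 4; 16 MB remain.
Put 47 MB in memory block 5; 17 MB remain.
Put 33 MB in memory block 6; 31 MB remain.
Put 14 MB in memory block 4; 2 MB remain.
Put 36 MB in memory block 7; 28 MB remain.
Put 14 MB in memory block 5; 3 MB remain.
Put 5 MB in memory block 1; 4 MB remain.
Put 19 MB in memory block 3; 1 MB remain.
Put 41 MB in memory block 8; 23 MB remain.
Put 33 MB in memory block 9; 31 MB remain.
Put 7 MB in memory block 8; 16 MB remain.
Put 46 MB in memory block 10; 18 MB remain.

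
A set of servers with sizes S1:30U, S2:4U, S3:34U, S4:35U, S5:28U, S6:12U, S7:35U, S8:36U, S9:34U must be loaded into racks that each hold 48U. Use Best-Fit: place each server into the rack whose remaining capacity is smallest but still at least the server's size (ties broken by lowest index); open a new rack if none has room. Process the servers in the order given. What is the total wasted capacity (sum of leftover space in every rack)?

Put S1 (30U) in rack 1; 18U remain.
Put S2 (4U) in rack 1; 14U remain.
Put S3 (34U) in rack 2; 14U remain.
Put S4 (35U) in rack 3; 13U remain.
Put S5 (28U) in rack 4; 20U remain.
Put S6 (12U) in rack 3; 1U remain.
Put S7 (35U) in rack 5; 13U remain.
Put S8 (36U) in rack 6; 12U remain.
Put S9 (34U) in rack 7; 14U remain.
7 racks × 48U = 336U; used 248U; unused 88U.

88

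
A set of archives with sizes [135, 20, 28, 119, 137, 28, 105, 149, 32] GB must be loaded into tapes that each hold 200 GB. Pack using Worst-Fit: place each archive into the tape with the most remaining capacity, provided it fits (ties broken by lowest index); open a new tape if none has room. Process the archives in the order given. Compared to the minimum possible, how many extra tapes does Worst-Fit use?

0

Worst-Fit: [135,20,28] [119,28] [137] [105,32] [149] → 5 tapes.
5 archives exceed 100 GB (half the capacity), and no two of those can share a tape, so at least 5 tapes are needed.
So 5 is already optimal.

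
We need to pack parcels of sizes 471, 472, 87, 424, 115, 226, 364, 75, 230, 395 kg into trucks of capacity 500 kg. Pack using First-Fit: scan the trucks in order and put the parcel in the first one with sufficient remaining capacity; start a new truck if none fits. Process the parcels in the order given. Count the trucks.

7

471 kg → truck 1 (remaining 29 kg)
472 kg → truck 2 (remaining 28 kg)
87 kg → truck 3 (remaining 413 kg)
424 kg → truck 4 (remaining 76 kg)
115 kg → truck 3 (remaining 298 kg)
226 kg → truck 3 (remaining 72 kg)
364 kg → truck 5 (remaining 136 kg)
75 kg → truck 4 (remaining 1 kg)
230 kg → truck 6 (remaining 270 kg)
395 kg → truck 7 (remaining 105 kg)
Final trucks: [471] [472] [87,115,226] [424,75] [364] [230] [395].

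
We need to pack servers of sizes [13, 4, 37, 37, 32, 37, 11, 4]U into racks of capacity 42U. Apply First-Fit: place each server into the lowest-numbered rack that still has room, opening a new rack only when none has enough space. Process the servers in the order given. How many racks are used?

5

13U → rack 1 (remaining 29U)
4U → rack 1 (remaining 25U)
37U → rack 2 (remaining 5U)
37U → rack 3 (remaining 5U)
32U → rack 4 (remaining 10U)
37U → rack 5 (remaining 5U)
11U → rack 1 (remaining 14U)
4U → rack 1 (remaining 10U)
Final racks: [13,4,11,4] [37] [37] [32] [37].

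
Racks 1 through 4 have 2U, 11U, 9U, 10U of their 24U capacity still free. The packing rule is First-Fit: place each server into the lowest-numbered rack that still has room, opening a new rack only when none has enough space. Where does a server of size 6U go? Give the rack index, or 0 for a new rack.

2

Racks with room: rack 2 (11U), rack 3 (9U), rack 4 (10U).
The first with room is rack 2.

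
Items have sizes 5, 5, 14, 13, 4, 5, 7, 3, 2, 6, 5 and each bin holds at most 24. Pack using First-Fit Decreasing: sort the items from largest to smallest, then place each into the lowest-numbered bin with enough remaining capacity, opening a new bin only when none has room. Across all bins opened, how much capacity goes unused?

Sorted descending: 14, 13, 7, 6, 5, 5, 5, 5, 4, 3, 2.
14 → bin 1 (remaining 10)
13 → bin 2 (remaining 11)
7 → bin 1 (remaining 3)
6 → bin 2 (remaining 5)
5 → bin 2 (remaining 0)
5 → bin 3 (remaining 19)
5 → bin 3 (remaining 14)
5 → bin 3 (remaining 9)
4 → bin 3 (remaining 5)
3 → bin 1 (remaining 0)
2 → bin 3 (remaining 3)
3 bins × 24 = 72; used 69; unused 3.

3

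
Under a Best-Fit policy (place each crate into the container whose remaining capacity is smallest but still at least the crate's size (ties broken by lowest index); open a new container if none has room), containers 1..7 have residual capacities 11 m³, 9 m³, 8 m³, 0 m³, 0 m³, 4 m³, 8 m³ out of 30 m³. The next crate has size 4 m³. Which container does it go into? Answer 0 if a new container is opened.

Containers with room: container 1 (11 m³), container 2 (9 m³), container 3 (8 m³), container 6 (4 m³), container 7 (8 m³).
Tightest fit is container 6 with 4 m³ free.

6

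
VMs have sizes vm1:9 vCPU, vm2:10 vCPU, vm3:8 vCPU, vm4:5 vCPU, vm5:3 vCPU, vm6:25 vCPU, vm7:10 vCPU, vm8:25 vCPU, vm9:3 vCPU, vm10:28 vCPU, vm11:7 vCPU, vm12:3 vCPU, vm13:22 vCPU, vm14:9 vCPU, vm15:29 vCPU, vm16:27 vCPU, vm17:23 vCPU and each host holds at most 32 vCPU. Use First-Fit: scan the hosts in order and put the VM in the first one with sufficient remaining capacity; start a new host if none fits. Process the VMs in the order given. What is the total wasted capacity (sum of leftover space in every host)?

vm1 (9 vCPU) → host 1 (remaining 23 vCPU)
vm2 (10 vCPU) → host 1 (remaining 13 vCPU)
vm3 (8 vCPU) → host 1 (remaining 5 vCPU)
vm4 (5 vCPU) → host 1 (remaining 0 vCPU)
vm5 (3 vCPU) → host 2 (remaining 29 vCPU)
vm6 (25 vCPU) → host 2 (remaining 4 vCPU)
vm7 (10 vCPU) → host 3 (remaining 22 vCPU)
vm8 (25 vCPU) → host 4 (remaining 7 vCPU)
vm9 (3 vCPU) → host 2 (remaining 1 vCPU)
vm10 (28 vCPU) → host 5 (remaining 4 vCPU)
vm11 (7 vCPU) → host 3 (remaining 15 vCPU)
vm12 (3 vCPU) → host 3 (remaining 12 vCPU)
vm13 (22 vCPU) → host 6 (remaining 10 vCPU)
vm14 (9 vCPU) → host 3 (remaining 3 vCPU)
vm15 (29 vCPU) → host 7 (remaining 3 vCPU)
vm16 (27 vCPU) → host 8 (remaining 5 vCPU)
vm17 (23 vCPU) → host 9 (remaining 9 vCPU)
9 hosts × 32 vCPU = 288 vCPU; used 246 vCPU; unused 42 vCPU.

42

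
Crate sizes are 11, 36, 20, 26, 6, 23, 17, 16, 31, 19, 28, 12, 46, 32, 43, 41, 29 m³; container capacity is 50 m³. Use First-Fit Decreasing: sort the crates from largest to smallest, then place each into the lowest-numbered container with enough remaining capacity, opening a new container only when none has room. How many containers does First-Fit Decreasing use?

10

Sorted descending: 46, 43, 41, 36, 32, 31, 29, 28, 26, 23, 20, 19, 17, 16, 12, 11, 6.
container 1: place 46 m³, 4 m³ left
container 2: place 43 m³, 7 m³ left
container 3: place 41 m³, 9 m³ left
container 4: place 36 m³, 14 m³ left
container 5: place 32 m³, 18 m³ left
container 6: place 31 m³, 19 m³ left
container 7: place 29 m³, 21 m³ left
container 8: place 28 m³, 22 m³ left
container 9: place 26 m³, 24 m³ left
container 9: place 23 m³, 1 m³ left
container 7: place 20 m³, 1 m³ left
container 6: place 19 m³, 0 m³ left
container 5: place 17 m³, 1 m³ left
container 8: place 16 m³, 6 m³ left
container 4: place 12 m³, 2 m³ left
container 10: place 11 m³, 39 m³ left
container 2: place 6 m³, 1 m³ left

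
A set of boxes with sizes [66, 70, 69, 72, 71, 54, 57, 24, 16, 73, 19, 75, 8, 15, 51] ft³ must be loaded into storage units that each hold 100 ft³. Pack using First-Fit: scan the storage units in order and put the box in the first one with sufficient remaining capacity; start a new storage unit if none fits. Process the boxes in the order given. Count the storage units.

storage unit 1: place 66 ft³, 34 ft³ left
storage unit 2: place 70 ft³, 30 ft³ left
storage unit 3: place 69 ft³, 31 ft³ left
storage unit 4: place 72 ft³, 28 ft³ left
storage unit 5: place 71 ft³, 29 ft³ left
storage unit 6: place 54 ft³, 46 ft³ left
storage unit 7: place 57 ft³, 43 ft³ left
storage unit 1: place 24 ft³, 10 ft³ left
storage unit 2: place 16 ft³, 14 ft³ left
storage unit 8: place 73 ft³, 27 ft³ left
storage unit 3: place 19 ft³, 12 ft³ left
storage unit 9: place 75 ft³, 25 ft³ left
storage unit 1: place 8 ft³, 2 ft³ left
storage unit 4: place 15 ft³, 13 ft³ left
storage unit 10: place 51 ft³, 49 ft³ left

10 storage units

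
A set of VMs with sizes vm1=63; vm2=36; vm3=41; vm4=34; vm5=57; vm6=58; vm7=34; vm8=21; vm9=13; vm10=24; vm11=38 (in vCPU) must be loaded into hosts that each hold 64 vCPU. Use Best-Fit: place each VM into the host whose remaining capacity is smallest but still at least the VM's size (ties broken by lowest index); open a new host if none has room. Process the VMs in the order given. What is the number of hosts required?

8

host 1: place vm1 (63 vCPU), 1 vCPU left
host 2: place vm2 (36 vCPU), 28 vCPU left
host 3: place vm3 (41 vCPU), 23 vCPU left
host 4: place vm4 (34 vCPU), 30 vCPU left
host 5: place vm5 (57 vCPU), 7 vCPU left
host 6: place vm6 (58 vCPU), 6 vCPU left
host 7: place vm7 (34 vCPU), 30 vCPU left
host 3: place vm8 (21 vCPU), 2 vCPU left
host 2: place vm9 (13 vCPU), 15 vCPU left
host 4: place vm10 (24 vCPU), 6 vCPU left
host 8: place vm11 (38 vCPU), 26 vCPU left
Final hosts: [63] [36,13] [41,21] [34,24] [57] [58] [34] [38].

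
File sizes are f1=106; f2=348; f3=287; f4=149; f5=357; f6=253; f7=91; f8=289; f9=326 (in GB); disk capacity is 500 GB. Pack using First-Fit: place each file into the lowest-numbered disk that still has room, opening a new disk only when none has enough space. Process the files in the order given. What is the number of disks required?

f1 (106 GB) → disk 1 (remaining 394 GB)
f2 (348 GB) → disk 1 (remaining 46 GB)
f3 (287 GB) → disk 2 (remaining 213 GB)
f4 (149 GB) → disk 2 (remaining 64 GB)
f5 (357 GB) → disk 3 (remaining 143 GB)
f6 (253 GB) → disk 4 (remaining 247 GB)
f7 (91 GB) → disk 3 (remaining 52 GB)
f8 (289 GB) → disk 5 (remaining 211 GB)
f9 (326 GB) → disk 6 (remaining 174 GB)
Final disks: [106,348] [287,149] [357,91] [253] [289] [326].

6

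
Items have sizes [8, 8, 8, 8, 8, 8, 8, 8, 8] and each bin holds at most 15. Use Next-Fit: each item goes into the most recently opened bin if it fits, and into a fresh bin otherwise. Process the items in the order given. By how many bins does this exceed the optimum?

Next-Fit: [8] [8] [8] [8] [8] [8] [8] [8] [8] → 9 bins.
9 items exceed 7.5 (half the capacity), and no two of those can share a bin, so at least 9 bins are needed.
So 9 is already optimal.

0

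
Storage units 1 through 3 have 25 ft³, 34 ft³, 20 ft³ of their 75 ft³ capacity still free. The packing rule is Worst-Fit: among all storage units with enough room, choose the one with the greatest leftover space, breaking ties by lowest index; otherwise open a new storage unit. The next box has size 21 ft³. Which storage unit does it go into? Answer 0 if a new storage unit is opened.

2

Storage units with room: storage unit 1 (25 ft³), storage unit 2 (34 ft³).
Most room is storage unit 2 with 34 ft³ free.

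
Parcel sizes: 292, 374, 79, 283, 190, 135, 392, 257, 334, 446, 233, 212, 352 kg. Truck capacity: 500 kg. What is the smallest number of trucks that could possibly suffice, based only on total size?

8 trucks

Total size = 292 + 374 + 79 + 283 + 190 + 135 + 392 + 257 + 334 + 446 + 233 + 212 + 352 = 3579 kg.
⌈3579 / 500⌉ = 8.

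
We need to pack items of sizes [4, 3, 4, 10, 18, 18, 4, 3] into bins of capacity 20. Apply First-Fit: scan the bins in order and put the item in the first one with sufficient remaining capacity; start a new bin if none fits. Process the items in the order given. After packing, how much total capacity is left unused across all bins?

16

bin 1: place 4, 16 left
bin 1: place 3, 13 left
bin 1: place 4, 9 left
bin 2: place 10, 10 left
bin 3: place 18, 2 left
bin 4: place 18, 2 left
bin 1: place 4, 5 left
bin 1: place 3, 2 left
4 bins × 20 = 80; used 64; unused 16.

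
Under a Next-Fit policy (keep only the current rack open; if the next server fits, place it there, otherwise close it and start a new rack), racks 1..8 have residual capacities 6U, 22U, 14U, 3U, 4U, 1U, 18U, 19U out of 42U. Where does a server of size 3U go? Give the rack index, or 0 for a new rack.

8

Next-Fit only looks at rack 8, which has 19U free.
3U fits there.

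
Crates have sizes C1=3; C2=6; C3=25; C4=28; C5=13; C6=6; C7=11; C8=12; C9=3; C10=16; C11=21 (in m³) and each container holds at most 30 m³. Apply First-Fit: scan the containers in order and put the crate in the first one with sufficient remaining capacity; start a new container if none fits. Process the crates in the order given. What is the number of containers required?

Put C1 (3 m³) in container 1; 27 m³ remain.
Put C2 (6 m³) in container 1; 21 m³ remain.
Put C3 (25 m³) in container 2; 5 m³ remain.
Put C4 (28 m³) in container 3; 2 m³ remain.
Put C5 (13 m³) in container 1; 8 m³ remain.
Put C6 (6 m³) in container 1; 2 m³ remain.
Put C7 (11 m³) in container 4; 19 m³ remain.
Put C8 (12 m³) in container 4; 7 m³ remain.
Put C9 (3 m³) in container 2; 2 m³ remain.
Put C10 (16 m³) in container 5; 14 m³ remain.
Put C11 (21 m³) in container 6; 9 m³ remain.
Final containers: [3,6,13,6] [25,3] [28] [11,12] [16] [21].

6 containers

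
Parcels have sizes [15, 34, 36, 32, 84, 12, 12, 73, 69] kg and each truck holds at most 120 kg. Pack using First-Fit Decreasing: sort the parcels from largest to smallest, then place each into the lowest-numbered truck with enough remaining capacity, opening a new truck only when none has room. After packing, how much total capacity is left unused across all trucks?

Sorted descending: 84, 73, 69, 36, 34, 32, 15, 12, 12.
truck 1: place 84 kg, 36 kg left
truck 2: place 73 kg, 47 kg left
truck 3: place 69 kg, 51 kg left
truck 1: place 36 kg, 0 kg left
truck 2: place 34 kg, 13 kg left
truck 3: place 32 kg, 19 kg left
truck 3: place 15 kg, 4 kg left
truck 2: place 12 kg, 1 kg left
truck 4: place 12 kg, 108 kg left
4 trucks × 120 kg = 480 kg; used 367 kg; unused 113 kg.

113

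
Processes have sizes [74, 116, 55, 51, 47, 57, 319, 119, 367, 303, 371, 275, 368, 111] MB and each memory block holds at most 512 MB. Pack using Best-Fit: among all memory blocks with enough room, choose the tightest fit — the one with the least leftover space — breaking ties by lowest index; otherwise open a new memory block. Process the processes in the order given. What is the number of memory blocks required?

7 memory blocks

memory block 1: place 74 MB, 438 MB left
memory block 1: place 116 MB, 322 MB left
memory block 1: place 55 MB, 267 MB left
memory block 1: place 51 MB, 216 MB left
memory block 1: place 47 MB, 169 MB left
memory block 1: place 57 MB, 112 MB left
memory block 2: place 319 MB, 193 MB left
memory block 2: place 119 MB, 74 MB left
memory block 3: place 367 MB, 145 MB left
memory block 4: place 303 MB, 209 MB left
memory block 5: place 371 MB, 141 MB left
memory block 6: place 275 MB, 237 MB left
memory block 7: place 368 MB, 144 MB left
memory block 1: place 111 MB, 1 MB left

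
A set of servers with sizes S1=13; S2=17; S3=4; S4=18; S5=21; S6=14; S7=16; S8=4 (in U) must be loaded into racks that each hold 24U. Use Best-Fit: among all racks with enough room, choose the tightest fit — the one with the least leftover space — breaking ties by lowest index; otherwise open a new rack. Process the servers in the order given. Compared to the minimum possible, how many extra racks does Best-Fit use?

0

Best-Fit: [13] [17,4] [18,4] [21] [14] [16] → 6 racks.
6 servers exceed 12U (half the capacity), and no two of those can share a rack, so at least 6 racks are needed.
So 6 is already optimal.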